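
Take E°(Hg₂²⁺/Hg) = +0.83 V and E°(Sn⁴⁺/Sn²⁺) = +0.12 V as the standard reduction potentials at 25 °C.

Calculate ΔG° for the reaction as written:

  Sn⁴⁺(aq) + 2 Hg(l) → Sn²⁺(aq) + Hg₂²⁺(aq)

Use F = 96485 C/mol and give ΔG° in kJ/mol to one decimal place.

+137.0 kJ/mol

As written, Sn⁴⁺/Sn²⁺ is reduced (cathode) and Hg₂²⁺/Hg is oxidised (anode), so E°cell = (+0.12) − (+0.83) = -0.71 V.
Balancing electrons gives n = 2.
ΔG° = −nFE° = −(2)(96485)(-0.71) = 137,009 J = +137.0 kJ/mol.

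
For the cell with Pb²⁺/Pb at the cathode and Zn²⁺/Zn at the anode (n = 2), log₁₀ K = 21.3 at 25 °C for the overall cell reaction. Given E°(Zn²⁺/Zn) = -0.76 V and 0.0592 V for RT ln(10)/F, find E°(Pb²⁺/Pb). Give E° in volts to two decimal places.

E°cell = (0.0592/n)·log K = (0.0592/2)(21.3) = +0.630 V.
Since Pb²⁺/Pb is the cathode and Zn²⁺/Zn the anode, E°cell = E°(Pb²⁺/Pb) − E°(Zn²⁺/Zn).
So E°(Pb²⁺/Pb) = E°cell + E°(Zn²⁺/Zn) = +0.630 + (-0.76) = -0.13 V.

-0.13 V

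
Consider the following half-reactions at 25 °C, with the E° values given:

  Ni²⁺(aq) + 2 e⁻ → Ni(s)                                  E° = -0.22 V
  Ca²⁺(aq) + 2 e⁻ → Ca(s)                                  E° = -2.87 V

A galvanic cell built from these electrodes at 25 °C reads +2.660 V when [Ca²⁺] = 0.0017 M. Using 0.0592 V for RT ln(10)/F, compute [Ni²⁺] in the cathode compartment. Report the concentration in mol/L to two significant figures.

Ni²⁺/Ni is the cathode, Ca²⁺/Ca the anode: E°cell = +2.65 V, n = 2.
Overall reaction: Ni²⁺(aq) + Ca(s) → Ni(s) + Ca²⁺(aq); Q = [Ca²⁺]^1/[Ni²⁺]^1.
From E = E° − (0.0592/n) log Q: log Q = (E° − E)·n/0.0592 = (+2.65 − (+2.660))·2/0.0592 = -0.3378.
So 1·log[Ni²⁺] = 1·log(0.0017) − log Q = -2.7696 − (-0.3378) = -2.4318; [Ni²⁺] = 10^(-2.4318) ≈ 0.0037 M.

0.0037 M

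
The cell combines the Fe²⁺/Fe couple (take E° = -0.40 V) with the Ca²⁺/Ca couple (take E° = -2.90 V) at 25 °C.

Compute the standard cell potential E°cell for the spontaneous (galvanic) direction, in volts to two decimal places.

+2.50 V

The Fe²⁺/Fe couple has the higher reduction potential, so it is the cathode; Ca²⁺/Ca is oxidised at the anode.
E°cell = E°(cathode) − E°(anode) = (-0.40) − (-2.90) = +2.50 V.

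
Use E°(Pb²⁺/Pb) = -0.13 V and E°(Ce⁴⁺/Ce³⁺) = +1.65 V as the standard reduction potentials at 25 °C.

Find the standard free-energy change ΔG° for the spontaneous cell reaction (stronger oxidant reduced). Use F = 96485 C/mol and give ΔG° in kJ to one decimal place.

Ce⁴⁺/Ce³⁺ (E° = +1.65 V) is the cathode; Pb²⁺/Pb (E° = -0.13 V) is the anode, so E°cell = +1.78 V.
Balancing electrons gives n = 2 (lcm of 1 and 2).
ΔG° = −nFE° = −(2)(96485)(+1.78) = -343,487 J = -343.5 kJ.

-343.5 kJ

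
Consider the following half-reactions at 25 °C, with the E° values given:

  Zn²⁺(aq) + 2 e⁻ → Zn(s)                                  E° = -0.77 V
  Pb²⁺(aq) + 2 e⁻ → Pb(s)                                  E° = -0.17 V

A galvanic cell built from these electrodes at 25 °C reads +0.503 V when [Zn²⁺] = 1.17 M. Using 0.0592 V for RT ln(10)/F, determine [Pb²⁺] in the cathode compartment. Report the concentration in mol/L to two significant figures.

Pb²⁺/Pb is the cathode, Zn²⁺/Zn the anode: E°cell = +0.60 V, n = 2.
Overall reaction: Pb²⁺(aq) + Zn(s) → Pb(s) + Zn²⁺(aq); Q = [Zn²⁺]^1/[Pb²⁺]^1.
From E = E° − (0.0592/n) log Q: log Q = (E° − E)·n/0.0592 = (+0.60 − (+0.503))·2/0.0592 = 3.2770.
So 1·log[Pb²⁺] = 1·log(1.17) − log Q = 0.0682 − (3.2770) = -3.2088; [Pb²⁺] = 10^(-3.2088) ≈ 0.00062 M.

0.00062 M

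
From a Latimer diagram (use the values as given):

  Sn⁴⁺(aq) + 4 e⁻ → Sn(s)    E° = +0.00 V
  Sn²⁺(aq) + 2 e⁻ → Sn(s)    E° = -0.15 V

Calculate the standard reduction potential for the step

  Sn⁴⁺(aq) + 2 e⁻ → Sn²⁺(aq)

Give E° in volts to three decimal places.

Sequential free energies add, so n₃E°₃ = n₁E°₁ + n₂E°₂.
With n₃ = 4, and the known step contributing 2×(-0.15) V, the unknown satisfies 2·E° = 4×(+0.00) − 2×(-0.15) = +0.300.
E° = +0.300 / 2 = +0.150 V.

+0.150 V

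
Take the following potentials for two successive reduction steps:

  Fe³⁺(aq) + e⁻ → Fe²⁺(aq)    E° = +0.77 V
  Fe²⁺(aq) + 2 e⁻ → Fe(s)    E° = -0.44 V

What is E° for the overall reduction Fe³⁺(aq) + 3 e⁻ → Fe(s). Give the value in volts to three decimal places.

-0.037 V

Adding the free-energy changes (−nFE°) of the two steps gives −n₃FE°₃ = −n₁FE°₁ − n₂FE°₂.
E°₃ = (1×+0.77 + 2×-0.44) / 3 = (-0.110) / 3 = -0.037 V.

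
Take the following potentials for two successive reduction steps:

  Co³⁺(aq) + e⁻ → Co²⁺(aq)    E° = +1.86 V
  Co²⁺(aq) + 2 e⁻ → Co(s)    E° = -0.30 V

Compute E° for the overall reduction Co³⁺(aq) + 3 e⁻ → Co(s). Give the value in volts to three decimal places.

Standard free energies of sequential steps add: ΔG°₃ = ΔG°₁ + ΔG°₂, so n₃E°₃ = n₁E°₁ + n₂E°₂.
E°₃ = (1×+1.86 + 2×-0.30) / 3 = (+1.260) / 3 = +0.420 V.

+0.420 V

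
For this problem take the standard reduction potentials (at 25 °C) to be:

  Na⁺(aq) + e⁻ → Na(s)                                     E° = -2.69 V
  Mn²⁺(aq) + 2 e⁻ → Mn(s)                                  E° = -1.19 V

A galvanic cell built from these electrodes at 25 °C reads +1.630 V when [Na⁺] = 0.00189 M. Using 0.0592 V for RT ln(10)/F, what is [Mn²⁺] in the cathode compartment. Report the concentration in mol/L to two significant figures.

Mn²⁺/Mn is the cathode, Na⁺/Na the anode: E°cell = +1.50 V, n = 2.
Overall reaction: Mn²⁺(aq) + 2 Na(s) → Mn(s) + 2 Na⁺(aq); Q = [Na⁺]^2/[Mn²⁺]^1.
From E = E° − (0.0592/n) log Q: log Q = (E° − E)·n/0.0592 = (+1.50 − (+1.630))·2/0.0592 = -4.3919.
So 1·log[Mn²⁺] = 2·log(0.00189) − log Q = -5.4471 − (-4.3919) = -1.0552; [Mn²⁺] = 10^(-1.0552) ≈ 0.088 M.

0.088 M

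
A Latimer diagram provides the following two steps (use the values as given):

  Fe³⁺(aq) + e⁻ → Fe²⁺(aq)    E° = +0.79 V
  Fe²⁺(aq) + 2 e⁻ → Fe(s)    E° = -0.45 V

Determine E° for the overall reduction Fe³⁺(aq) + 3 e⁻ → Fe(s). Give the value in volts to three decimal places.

-0.037 V

Standard free energies of sequential steps add: ΔG°₃ = ΔG°₁ + ΔG°₂, so n₃E°₃ = n₁E°₁ + n₂E°₂.
E°₃ = (1×+0.79 + 2×-0.45) / 3 = (-0.110) / 3 = -0.037 V.
E° values themselves are not directly additive — weighting by electron count is essential.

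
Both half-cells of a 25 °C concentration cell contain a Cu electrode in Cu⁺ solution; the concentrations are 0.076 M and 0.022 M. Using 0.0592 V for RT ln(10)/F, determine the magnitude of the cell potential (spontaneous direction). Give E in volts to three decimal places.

+0.032 V

For a concentration cell E°cell = 0. The 0.076 M side is the cathode (reduction is favoured where [Cu⁺] is higher).
With n = 1, E = −(0.0592/1) log([Cu⁺]ₐₙ/[Cu⁺]꜀ₐₜ) = −(0.0592/1) log(0.022/0.076) = −(0.0592/1)(-0.538) = +0.032 V.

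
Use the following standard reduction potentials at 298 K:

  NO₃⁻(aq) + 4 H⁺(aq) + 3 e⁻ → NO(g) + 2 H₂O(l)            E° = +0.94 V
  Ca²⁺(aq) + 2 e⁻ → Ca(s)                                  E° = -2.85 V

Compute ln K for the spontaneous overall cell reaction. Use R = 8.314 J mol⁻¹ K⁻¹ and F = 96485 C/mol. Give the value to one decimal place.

Cathode: NO₃⁻/NO; anode: Ca²⁺/Ca. E°cell = (+0.94) − (-2.85) = +3.79 V, with n = 6.
ΔG° = −nFE° = −RT ln K, so ln K = nFE°/(RT) = (6)(96485)(+3.79) / ((8.314)(298)) = 885.572.

885.6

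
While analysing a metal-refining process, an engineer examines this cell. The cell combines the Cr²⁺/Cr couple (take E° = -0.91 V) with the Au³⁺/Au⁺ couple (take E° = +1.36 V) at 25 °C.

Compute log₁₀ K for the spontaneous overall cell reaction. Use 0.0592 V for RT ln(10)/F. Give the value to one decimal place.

76.7

Cathode: Au³⁺/Au⁺; anode: Cr²⁺/Cr. E°cell = +2.27 V, n = 2.
log K = nE°cell / 0.0592 = (2)(+2.27) / 0.0592 = 76.7.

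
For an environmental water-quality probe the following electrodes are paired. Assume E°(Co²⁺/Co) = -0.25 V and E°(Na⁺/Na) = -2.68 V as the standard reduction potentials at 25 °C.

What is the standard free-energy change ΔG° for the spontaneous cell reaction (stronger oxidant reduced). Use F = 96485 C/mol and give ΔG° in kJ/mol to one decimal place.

Co²⁺/Co (E° = -0.25 V) is the cathode; Na⁺/Na (E° = -2.68 V) is the anode, so E°cell = +2.43 V.
Balancing electrons gives n = 2 (lcm of 2 and 1).
ΔG° = −nFE° = −(2)(96485)(+2.43) = -468,917 J = -468.9 kJ/mol.

-468.9 kJ/mol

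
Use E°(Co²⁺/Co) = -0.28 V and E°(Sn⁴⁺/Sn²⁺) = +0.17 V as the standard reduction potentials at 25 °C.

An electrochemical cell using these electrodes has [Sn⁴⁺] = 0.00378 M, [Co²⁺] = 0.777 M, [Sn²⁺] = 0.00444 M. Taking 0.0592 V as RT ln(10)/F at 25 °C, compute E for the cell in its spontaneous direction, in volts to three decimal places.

Sn⁴⁺/Sn²⁺ is the cathode (higher E°), Co²⁺/Co the anode: E°cell = +0.17 − (-0.28) = +0.45 V, n = 2.
Overall: Sn⁴⁺(aq) + Co(s) → Sn²⁺(aq) + Co²⁺(aq)
Q = [Sn²⁺]·[Co²⁺] / ([Sn⁴⁺]); log Q = -0.040.
E = E° − (0.0592/n) log Q = +0.45 − (0.0592/2)(-0.040) = +0.451 V.

+0.451 V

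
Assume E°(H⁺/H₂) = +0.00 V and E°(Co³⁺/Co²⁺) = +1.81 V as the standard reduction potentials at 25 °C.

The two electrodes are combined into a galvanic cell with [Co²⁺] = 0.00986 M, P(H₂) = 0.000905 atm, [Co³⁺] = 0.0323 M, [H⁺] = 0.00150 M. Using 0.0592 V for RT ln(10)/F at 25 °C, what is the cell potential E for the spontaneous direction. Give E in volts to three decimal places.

+1.918 V

Co³⁺/Co²⁺ is the cathode (higher E°), H⁺/H₂ the anode: E°cell = +1.81 − (+0.00) = +1.81 V, n = 2.
Overall: 2 Co³⁺(aq) + H₂(g) → 2 Co²⁺(aq) + 2 H⁺(aq)
Q = [Co²⁺]^2·[H⁺]^2 / ([Co³⁺]^2·P(H₂)); log Q = -3.635.
E = E° − (0.0592/n) log Q = +1.81 − (0.0592/2)(-3.635) = +1.918 V.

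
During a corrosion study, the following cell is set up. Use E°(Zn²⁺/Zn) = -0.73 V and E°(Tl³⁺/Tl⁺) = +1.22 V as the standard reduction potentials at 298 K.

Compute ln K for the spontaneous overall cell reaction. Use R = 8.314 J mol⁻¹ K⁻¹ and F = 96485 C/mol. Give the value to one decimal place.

151.9

Cathode: Tl³⁺/Tl⁺; anode: Zn²⁺/Zn. E°cell = (+1.22) − (-0.73) = +1.95 V, with n = 2.
ΔG° = −nFE° = −RT ln K, so ln K = nFE°/(RT) = (2)(96485)(+1.95) / ((8.314)(298)) = 151.879.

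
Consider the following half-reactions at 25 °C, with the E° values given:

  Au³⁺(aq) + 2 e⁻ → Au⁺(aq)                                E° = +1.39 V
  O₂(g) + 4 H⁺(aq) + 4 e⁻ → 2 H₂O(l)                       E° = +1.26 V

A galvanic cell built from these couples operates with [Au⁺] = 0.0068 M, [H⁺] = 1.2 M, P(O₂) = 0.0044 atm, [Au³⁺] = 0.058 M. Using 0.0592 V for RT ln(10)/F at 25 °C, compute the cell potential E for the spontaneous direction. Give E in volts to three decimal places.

+0.188 V

Au³⁺/Au⁺ is the cathode (higher E°), O₂/H₂O the anode: E°cell = +1.39 − (+1.26) = +0.13 V, n = 4.
Overall: 2 Au³⁺(aq) + 2 H₂O(l) → 2 Au⁺(aq) + O₂(g) + 4 H⁺(aq)
Q = [Au⁺]^2·P(O₂)·[H⁺]^4 / ([Au³⁺]^2); log Q = -3.902.
E = E° − (0.0592/n) log Q = +0.13 − (0.0592/4)(-3.902) = +0.188 V.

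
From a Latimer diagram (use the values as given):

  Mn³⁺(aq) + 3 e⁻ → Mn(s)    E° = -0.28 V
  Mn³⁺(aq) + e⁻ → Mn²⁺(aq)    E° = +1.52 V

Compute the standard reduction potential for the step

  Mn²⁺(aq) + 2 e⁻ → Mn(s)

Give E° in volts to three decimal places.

-1.180 V

Sequential free energies add, so n₃E°₃ = n₁E°₁ + n₂E°₂.
With n₃ = 3, and the known step contributing 1×(+1.52) V, the unknown satisfies 2·E° = 3×(-0.28) − 1×(+1.52) = -2.360.
E° = -2.360 / 2 = -1.180 V.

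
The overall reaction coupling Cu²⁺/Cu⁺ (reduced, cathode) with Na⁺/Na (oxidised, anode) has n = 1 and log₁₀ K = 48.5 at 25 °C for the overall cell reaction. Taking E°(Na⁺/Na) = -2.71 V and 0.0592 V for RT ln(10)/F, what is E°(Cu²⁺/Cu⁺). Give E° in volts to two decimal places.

+0.16 V

E°cell = (0.0592/n)·log K = (0.0592/1)(48.5) = +2.871 V.
Since Cu²⁺/Cu⁺ is the cathode and Na⁺/Na the anode, E°cell = E°(Cu²⁺/Cu⁺) − E°(Na⁺/Na).
So E°(Cu²⁺/Cu⁺) = E°cell + E°(Na⁺/Na) = +2.871 + (-2.71) = +0.16 V.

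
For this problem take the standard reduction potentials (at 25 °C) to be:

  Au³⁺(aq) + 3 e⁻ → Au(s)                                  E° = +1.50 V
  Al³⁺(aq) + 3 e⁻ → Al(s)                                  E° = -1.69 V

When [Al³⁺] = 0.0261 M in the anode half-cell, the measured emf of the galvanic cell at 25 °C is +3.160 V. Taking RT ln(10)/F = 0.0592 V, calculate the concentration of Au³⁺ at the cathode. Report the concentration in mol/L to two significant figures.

Au³⁺/Au is the cathode, Al³⁺/Al the anode: E°cell = +3.19 V, n = 3.
Overall reaction: Au³⁺(aq) + Al(s) → Au(s) + Al³⁺(aq); Q = [Al³⁺]^1/[Au³⁺]^1.
From E = E° − (0.0592/n) log Q: log Q = (E° − E)·n/0.0592 = (+3.19 − (+3.160))·3/0.0592 = 1.5203.
So 1·log[Au³⁺] = 1·log(0.0261) − log Q = -1.5834 − (1.5203) = -3.1037; [Au³⁺] = 10^(-3.1037) ≈ 0.00079 M.

0.00079 M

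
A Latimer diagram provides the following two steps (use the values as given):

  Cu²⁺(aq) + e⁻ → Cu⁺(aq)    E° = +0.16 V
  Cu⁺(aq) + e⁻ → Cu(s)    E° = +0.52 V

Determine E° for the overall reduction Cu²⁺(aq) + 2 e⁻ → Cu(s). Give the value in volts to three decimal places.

Adding the free-energy changes (−nFE°) of the two steps gives −n₃FE°₃ = −n₁FE°₁ − n₂FE°₂.
E°₃ = (1×+0.16 + 1×+0.52) / 2 = (+0.680) / 2 = +0.340 V.

+0.340 V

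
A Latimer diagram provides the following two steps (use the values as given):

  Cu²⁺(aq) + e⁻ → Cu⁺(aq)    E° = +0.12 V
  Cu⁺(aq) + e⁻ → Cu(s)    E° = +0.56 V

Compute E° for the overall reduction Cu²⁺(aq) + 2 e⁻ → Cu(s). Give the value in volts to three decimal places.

+0.340 V

Standard free energies of sequential steps add: ΔG°₃ = ΔG°₁ + ΔG°₂, so n₃E°₃ = n₁E°₁ + n₂E°₂.
E°₃ = (1×+0.12 + 1×+0.56) / 2 = (+0.680) / 2 = +0.340 V.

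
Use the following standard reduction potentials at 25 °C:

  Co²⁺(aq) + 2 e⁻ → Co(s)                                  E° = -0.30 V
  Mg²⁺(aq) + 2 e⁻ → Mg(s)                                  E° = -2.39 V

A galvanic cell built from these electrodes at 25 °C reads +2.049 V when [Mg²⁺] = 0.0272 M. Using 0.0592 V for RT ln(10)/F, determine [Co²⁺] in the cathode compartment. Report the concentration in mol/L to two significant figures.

Co²⁺/Co is the cathode, Mg²⁺/Mg the anode: E°cell = +2.09 V, n = 2.
Overall reaction: Co²⁺(aq) + Mg(s) → Co(s) + Mg²⁺(aq); Q = [Mg²⁺]^1/[Co²⁺]^1.
From E = E° − (0.0592/n) log Q: log Q = (E° − E)·n/0.0592 = (+2.09 − (+2.049))·2/0.0592 = 1.3851.
So 1·log[Co²⁺] = 1·log(0.0272) − log Q = -1.5654 − (1.3851) = -2.9505; [Co²⁺] = 10^(-2.9505) ≈ 0.0011 M.

0.0011 M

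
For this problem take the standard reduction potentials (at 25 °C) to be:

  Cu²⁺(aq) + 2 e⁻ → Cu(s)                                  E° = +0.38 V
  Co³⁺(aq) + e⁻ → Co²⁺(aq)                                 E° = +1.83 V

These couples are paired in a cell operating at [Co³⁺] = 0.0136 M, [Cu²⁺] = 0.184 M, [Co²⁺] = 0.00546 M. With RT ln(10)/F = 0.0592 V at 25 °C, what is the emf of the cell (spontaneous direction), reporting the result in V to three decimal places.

+1.495 V

Co³⁺/Co²⁺ is the cathode (higher E°), Cu²⁺/Cu the anode: E°cell = +1.83 − (+0.38) = +1.45 V, n = 2.
Overall: 2 Co³⁺(aq) + Cu(s) → 2 Co²⁺(aq) + Cu²⁺(aq)
Q = [Co²⁺]^2·[Cu²⁺] / ([Co³⁺]^2); log Q = -1.528.
E = E° − (0.0592/n) log Q = +1.45 − (0.0592/2)(-1.528) = +1.495 V.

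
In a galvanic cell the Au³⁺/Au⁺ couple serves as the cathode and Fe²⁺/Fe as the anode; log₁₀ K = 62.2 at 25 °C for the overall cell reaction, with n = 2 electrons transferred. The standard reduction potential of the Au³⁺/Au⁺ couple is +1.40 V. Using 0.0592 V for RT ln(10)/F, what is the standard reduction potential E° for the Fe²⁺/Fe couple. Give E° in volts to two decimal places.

E°cell = (0.0592/n)·log K = (0.0592/2)(62.2) = +1.841 V.
Since Au³⁺/Au⁺ is the cathode and Fe²⁺/Fe the anode, E°cell = E°(Au³⁺/Au⁺) − E°(Fe²⁺/Fe).
So E°(Fe²⁺/Fe) = E°(Au³⁺/Au⁺) − E°cell = (+1.40) − (+1.841) = -0.44 V.

-0.44 V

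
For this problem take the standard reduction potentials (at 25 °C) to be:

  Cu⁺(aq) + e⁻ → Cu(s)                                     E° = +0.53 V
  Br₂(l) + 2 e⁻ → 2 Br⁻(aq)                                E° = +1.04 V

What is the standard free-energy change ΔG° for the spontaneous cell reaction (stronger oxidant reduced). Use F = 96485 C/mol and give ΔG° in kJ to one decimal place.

Br₂/Br⁻ (E° = +1.04 V) is the cathode; Cu⁺/Cu (E° = +0.53 V) is the anode, so E°cell = +0.51 V.
Balancing electrons gives n = 2 (lcm of 2 and 1).
ΔG° = −nFE° = −(2)(96485)(+0.51) = -98,415 J = -98.4 kJ.

-98.4 kJ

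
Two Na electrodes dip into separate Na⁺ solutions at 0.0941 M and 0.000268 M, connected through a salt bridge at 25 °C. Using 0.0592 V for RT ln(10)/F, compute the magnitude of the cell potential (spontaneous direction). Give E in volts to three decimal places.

For a concentration cell E°cell = 0. The 0.0941 M side is the cathode (reduction is favoured where [Na⁺] is higher).
With n = 1, E = −(0.0592/1) log([Na⁺]ₐₙ/[Na⁺]꜀ₐₜ) = −(0.0592/1) log(0.000268/0.0941) = −(0.0592/1)(-2.545) = +0.151 V.

+0.151 V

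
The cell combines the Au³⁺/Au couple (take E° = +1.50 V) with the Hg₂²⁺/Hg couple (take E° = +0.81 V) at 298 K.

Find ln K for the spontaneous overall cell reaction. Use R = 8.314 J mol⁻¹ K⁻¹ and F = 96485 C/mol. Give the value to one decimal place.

161.2

Cathode: Au³⁺/Au; anode: Hg₂²⁺/Hg. E°cell = (+1.50) − (+0.81) = +0.69 V, with n = 6.
ΔG° = −nFE° = −RT ln K, so ln K = nFE°/(RT) = (6)(96485)(+0.69) / ((8.314)(298)) = 161.226.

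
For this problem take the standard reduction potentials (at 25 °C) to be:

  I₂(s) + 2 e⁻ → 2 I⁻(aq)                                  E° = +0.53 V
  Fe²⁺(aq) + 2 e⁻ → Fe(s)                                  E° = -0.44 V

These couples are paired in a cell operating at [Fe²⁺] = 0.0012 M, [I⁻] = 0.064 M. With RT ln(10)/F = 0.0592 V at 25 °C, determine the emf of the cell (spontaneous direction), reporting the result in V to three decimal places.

+1.127 V

I₂/I⁻ is the cathode (higher E°), Fe²⁺/Fe the anode: E°cell = +0.53 − (-0.44) = +0.97 V, n = 2.
Overall: I₂(s) + Fe(s) → 2 I⁻(aq) + Fe²⁺(aq)
Q = [I⁻]^2·[Fe²⁺]; log Q = -5.308.
E = E° − (0.0592/n) log Q = +0.97 − (0.0592/2)(-5.308) = +1.127 V.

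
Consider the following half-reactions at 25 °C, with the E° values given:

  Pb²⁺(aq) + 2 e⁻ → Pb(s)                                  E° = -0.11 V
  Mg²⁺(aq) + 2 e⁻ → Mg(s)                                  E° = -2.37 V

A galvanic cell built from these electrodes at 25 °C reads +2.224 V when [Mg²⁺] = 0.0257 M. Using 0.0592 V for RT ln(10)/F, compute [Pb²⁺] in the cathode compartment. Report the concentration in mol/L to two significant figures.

Pb²⁺/Pb is the cathode, Mg²⁺/Mg the anode: E°cell = +2.26 V, n = 2.
Overall reaction: Pb²⁺(aq) + Mg(s) → Pb(s) + Mg²⁺(aq); Q = [Mg²⁺]^1/[Pb²⁺]^1.
From E = E° − (0.0592/n) log Q: log Q = (E° − E)·n/0.0592 = (+2.26 − (+2.224))·2/0.0592 = 1.2162.
So 1·log[Pb²⁺] = 1·log(0.0257) − log Q = -1.5901 − (1.2162) = -2.8063; [Pb²⁺] = 10^(-2.8063) ≈ 0.0016 M.

0.0016 M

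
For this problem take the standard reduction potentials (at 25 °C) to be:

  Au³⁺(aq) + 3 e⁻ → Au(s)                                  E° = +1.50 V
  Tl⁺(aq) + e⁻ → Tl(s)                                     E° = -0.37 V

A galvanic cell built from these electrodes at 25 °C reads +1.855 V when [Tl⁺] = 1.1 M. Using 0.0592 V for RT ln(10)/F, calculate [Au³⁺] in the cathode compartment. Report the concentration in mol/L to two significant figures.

Au³⁺/Au is the cathode, Tl⁺/Tl the anode: E°cell = +1.87 V, n = 3.
Overall reaction: Au³⁺(aq) + 3 Tl(s) → Au(s) + 3 Tl⁺(aq); Q = [Tl⁺]^3/[Au³⁺]^1.
From E = E° − (0.0592/n) log Q: log Q = (E° − E)·n/0.0592 = (+1.87 − (+1.855))·3/0.0592 = 0.7601.
So 1·log[Au³⁺] = 3·log(1.1) − log Q = 0.1242 − (0.7601) = -0.6359; [Au³⁺] = 10^(-0.6359) ≈ 0.23 M.

0.23 M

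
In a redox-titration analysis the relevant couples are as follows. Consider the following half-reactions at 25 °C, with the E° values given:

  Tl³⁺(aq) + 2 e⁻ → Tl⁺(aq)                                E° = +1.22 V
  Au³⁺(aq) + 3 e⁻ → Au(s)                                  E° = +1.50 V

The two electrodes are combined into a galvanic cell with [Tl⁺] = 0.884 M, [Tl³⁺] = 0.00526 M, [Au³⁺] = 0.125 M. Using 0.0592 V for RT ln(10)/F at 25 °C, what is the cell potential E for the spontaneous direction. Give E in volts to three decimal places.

+0.328 V

Au³⁺/Au is the cathode (higher E°), Tl³⁺/Tl⁺ the anode: E°cell = +1.50 − (+1.22) = +0.28 V, n = 6.
Overall: 2 Au³⁺(aq) + 3 Tl⁺(aq) → 2 Au(s) + 3 Tl³⁺(aq)
Q = [Tl³⁺]^3 / ([Au³⁺]^2·[Tl⁺]^3); log Q = -4.870.
E = E° − (0.0592/n) log Q = +0.28 − (0.0592/6)(-4.870) = +0.328 V.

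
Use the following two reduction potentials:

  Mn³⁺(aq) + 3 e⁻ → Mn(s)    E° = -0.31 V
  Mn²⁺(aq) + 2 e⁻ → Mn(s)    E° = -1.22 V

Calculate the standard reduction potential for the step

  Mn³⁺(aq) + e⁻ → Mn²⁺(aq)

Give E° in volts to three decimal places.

+1.510 V

Sequential free energies add, so n₃E°₃ = n₁E°₁ + n₂E°₂.
With n₃ = 3, and the known step contributing 2×(-1.22) V, the unknown satisfies 1·E° = 3×(-0.31) − 2×(-1.22) = +1.510.
E° = +1.510 / 1 = +1.510 V.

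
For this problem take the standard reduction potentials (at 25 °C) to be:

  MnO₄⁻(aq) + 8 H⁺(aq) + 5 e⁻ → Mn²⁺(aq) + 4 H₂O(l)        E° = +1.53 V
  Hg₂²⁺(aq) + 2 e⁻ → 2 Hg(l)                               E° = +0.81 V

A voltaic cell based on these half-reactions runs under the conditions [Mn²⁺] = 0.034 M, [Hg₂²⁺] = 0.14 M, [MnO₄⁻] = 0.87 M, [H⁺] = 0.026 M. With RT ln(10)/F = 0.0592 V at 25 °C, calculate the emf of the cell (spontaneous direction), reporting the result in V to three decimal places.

MnO₄⁻/Mn²⁺ is the cathode (higher E°), Hg₂²⁺/Hg the anode: E°cell = +1.53 − (+0.81) = +0.72 V, n = 10.
Overall: 2 MnO₄⁻(aq) + 16 H⁺(aq) + 10 Hg(l) → 2 Mn²⁺(aq) + 8 H₂O(l) + 5 Hg₂²⁺(aq)
Q = [Mn²⁺]^2·[Hg₂²⁺]^5 / ([MnO₄⁻]^2·[H⁺]^16); log Q = 18.275.
E = E° − (0.0592/n) log Q = +0.72 − (0.0592/10)(18.275) = +0.612 V.

+0.612 V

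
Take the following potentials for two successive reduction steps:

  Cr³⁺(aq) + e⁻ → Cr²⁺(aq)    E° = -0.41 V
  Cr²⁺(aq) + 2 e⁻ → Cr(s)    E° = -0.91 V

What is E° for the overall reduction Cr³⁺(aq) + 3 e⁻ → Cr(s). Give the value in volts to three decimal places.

Standard free energies of sequential steps add: ΔG°₃ = ΔG°₁ + ΔG°₂, so n₃E°₃ = n₁E°₁ + n₂E°₂.
E°₃ = (1×-0.41 + 2×-0.91) / 3 = (-2.230) / 3 = -0.743 V.
Simply averaging or adding the two E° values would be wrong; the electron-weighted sum is required.

-0.743 V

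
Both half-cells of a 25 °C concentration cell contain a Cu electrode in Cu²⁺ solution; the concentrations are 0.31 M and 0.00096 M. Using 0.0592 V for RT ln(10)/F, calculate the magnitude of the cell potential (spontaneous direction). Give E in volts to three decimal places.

For a concentration cell E°cell = 0. The 0.31 M side is the cathode (reduction is favoured where [Cu²⁺] is higher).
With n = 2, E = −(0.0592/2) log([Cu²⁺]ₐₙ/[Cu²⁺]꜀ₐₜ) = −(0.0592/2) log(0.00096/0.31) = −(0.0592/2)(-2.509) = +0.074 V.

+0.074 V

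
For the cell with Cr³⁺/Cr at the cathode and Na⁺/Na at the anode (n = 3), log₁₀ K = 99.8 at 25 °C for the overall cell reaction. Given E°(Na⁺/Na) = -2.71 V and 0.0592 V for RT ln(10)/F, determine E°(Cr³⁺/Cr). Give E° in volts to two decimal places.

E°cell = (0.0592/n)·log K = (0.0592/3)(99.8) = +1.969 V.
Since Cr³⁺/Cr is the cathode and Na⁺/Na the anode, E°cell = E°(Cr³⁺/Cr) − E°(Na⁺/Na).
So E°(Cr³⁺/Cr) = E°cell + E°(Na⁺/Na) = +1.969 + (-2.71) = -0.74 V.

-0.74 V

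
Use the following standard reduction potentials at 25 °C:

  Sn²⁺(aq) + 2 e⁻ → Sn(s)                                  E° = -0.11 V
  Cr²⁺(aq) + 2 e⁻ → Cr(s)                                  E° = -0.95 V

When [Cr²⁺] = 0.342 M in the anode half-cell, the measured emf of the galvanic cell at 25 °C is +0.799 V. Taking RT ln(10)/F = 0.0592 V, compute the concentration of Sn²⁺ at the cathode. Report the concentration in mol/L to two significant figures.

0.014 M

Sn²⁺/Sn is the cathode, Cr²⁺/Cr the anode: E°cell = +0.84 V, n = 2.
Overall reaction: Sn²⁺(aq) + Cr(s) → Sn(s) + Cr²⁺(aq); Q = [Cr²⁺]^1/[Sn²⁺]^1.
From E = E° − (0.0592/n) log Q: log Q = (E° − E)·n/0.0592 = (+0.84 − (+0.799))·2/0.0592 = 1.3851.
So 1·log[Sn²⁺] = 1·log(0.342) − log Q = -0.4660 − (1.3851) = -1.8511; [Sn²⁺] = 10^(-1.8511) ≈ 0.014 M.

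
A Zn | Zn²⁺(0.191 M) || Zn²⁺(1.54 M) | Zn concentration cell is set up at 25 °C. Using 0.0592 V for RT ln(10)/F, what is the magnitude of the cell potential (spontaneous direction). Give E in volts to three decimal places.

For a concentration cell E°cell = 0. The 1.54 M side is the cathode (reduction is favoured where [Zn²⁺] is higher).
With n = 2, E = −(0.0592/2) log([Zn²⁺]ₐₙ/[Zn²⁺]꜀ₐₜ) = −(0.0592/2) log(0.191/1.54) = −(0.0592/2)(-0.906) = +0.027 V.

+0.027 V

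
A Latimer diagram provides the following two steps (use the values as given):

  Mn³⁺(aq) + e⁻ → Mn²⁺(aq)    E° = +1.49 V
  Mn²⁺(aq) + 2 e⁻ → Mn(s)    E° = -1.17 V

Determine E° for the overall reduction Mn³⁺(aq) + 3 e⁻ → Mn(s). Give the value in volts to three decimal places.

-0.283 V

Standard free energies of sequential steps add: ΔG°₃ = ΔG°₁ + ΔG°₂, so n₃E°₃ = n₁E°₁ + n₂E°₂.
E°₃ = (1×+1.49 + 2×-1.17) / 3 = (-0.850) / 3 = -0.283 V.
E° values themselves are not directly additive — weighting by electron count is essential.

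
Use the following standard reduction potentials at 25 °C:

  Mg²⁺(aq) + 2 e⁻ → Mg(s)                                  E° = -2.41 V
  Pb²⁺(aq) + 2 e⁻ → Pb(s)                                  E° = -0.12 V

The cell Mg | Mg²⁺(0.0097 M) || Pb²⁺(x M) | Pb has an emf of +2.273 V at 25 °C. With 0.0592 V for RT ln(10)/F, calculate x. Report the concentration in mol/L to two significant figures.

Pb²⁺/Pb is the cathode, Mg²⁺/Mg the anode: E°cell = +2.29 V, n = 2.
Overall reaction: Pb²⁺(aq) + Mg(s) → Pb(s) + Mg²⁺(aq); Q = [Mg²⁺]^1/[Pb²⁺]^1.
From E = E° − (0.0592/n) log Q: log Q = (E° − E)·n/0.0592 = (+2.29 − (+2.273))·2/0.0592 = 0.5743.
So 1·log[Pb²⁺] = 1·log(0.0097) − log Q = -2.0132 − (0.5743) = -2.5875; [Pb²⁺] = 10^(-2.5875) ≈ 0.0026 M.

0.0026 M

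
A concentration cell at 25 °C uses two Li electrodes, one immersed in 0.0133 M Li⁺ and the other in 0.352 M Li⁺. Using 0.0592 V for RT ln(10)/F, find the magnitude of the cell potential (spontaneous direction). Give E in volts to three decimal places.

For a concentration cell E°cell = 0. The 0.352 M side is the cathode (reduction is favoured where [Li⁺] is higher).
With n = 1, E = −(0.0592/1) log([Li⁺]ₐₙ/[Li⁺]꜀ₐₜ) = −(0.0592/1) log(0.0133/0.352) = −(0.0592/1)(-1.423) = +0.084 V.

+0.084 V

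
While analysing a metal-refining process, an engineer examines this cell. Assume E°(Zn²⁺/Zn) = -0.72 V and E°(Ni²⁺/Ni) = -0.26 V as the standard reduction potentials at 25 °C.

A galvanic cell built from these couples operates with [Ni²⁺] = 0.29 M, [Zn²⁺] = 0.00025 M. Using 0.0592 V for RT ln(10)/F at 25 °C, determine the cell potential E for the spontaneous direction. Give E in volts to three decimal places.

+0.551 V

Ni²⁺/Ni is the cathode (higher E°), Zn²⁺/Zn the anode: E°cell = -0.26 − (-0.72) = +0.46 V, n = 2.
Overall: Ni²⁺(aq) + Zn(s) → Ni(s) + Zn²⁺(aq)
Q = [Zn²⁺] / ([Ni²⁺]); log Q = -3.064.
E = E° − (0.0592/n) log Q = +0.46 − (0.0592/2)(-3.064) = +0.551 V.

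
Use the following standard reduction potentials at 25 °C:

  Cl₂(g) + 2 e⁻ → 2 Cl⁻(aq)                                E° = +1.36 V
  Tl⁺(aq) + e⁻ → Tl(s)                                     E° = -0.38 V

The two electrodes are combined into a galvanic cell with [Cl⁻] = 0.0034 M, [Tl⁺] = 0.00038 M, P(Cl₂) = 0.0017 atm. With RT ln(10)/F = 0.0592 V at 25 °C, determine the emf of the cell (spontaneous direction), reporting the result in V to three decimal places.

Cl₂/Cl⁻ is the cathode (higher E°), Tl⁺/Tl the anode: E°cell = +1.36 − (-0.38) = +1.74 V, n = 2.
Overall: Cl₂(g) + 2 Tl(s) → 2 Cl⁻(aq) + 2 Tl⁺(aq)
Q = [Cl⁻]^2·[Tl⁺]^2 / (P(Cl₂)); log Q = -9.008.
E = E° − (0.0592/n) log Q = +1.74 − (0.0592/2)(-9.008) = +2.007 V.

+2.007 V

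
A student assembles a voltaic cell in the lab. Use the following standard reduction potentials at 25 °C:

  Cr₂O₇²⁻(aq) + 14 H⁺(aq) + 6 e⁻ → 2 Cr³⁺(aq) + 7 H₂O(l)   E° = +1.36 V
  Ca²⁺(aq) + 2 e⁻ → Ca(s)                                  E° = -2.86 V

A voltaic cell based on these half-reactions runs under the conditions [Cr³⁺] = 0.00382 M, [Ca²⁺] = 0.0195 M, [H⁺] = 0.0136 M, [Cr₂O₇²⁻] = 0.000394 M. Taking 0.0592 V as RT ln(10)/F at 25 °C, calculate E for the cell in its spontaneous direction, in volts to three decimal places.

Cr₂O₇²⁻/Cr³⁺ is the cathode (higher E°), Ca²⁺/Ca the anode: E°cell = +1.36 − (-2.86) = +4.22 V, n = 6.
Overall: Cr₂O₇²⁻(aq) + 14 H⁺(aq) + 3 Ca(s) → 2 Cr³⁺(aq) + 7 H₂O(l) + 3 Ca²⁺(aq)
Q = [Cr³⁺]^2·[Ca²⁺]^3 / ([Cr₂O₇²⁻]·[H⁺]^14); log Q = 19.569.
E = E° − (0.0592/n) log Q = +4.22 − (0.0592/6)(19.569) = +4.027 V.

+4.027 V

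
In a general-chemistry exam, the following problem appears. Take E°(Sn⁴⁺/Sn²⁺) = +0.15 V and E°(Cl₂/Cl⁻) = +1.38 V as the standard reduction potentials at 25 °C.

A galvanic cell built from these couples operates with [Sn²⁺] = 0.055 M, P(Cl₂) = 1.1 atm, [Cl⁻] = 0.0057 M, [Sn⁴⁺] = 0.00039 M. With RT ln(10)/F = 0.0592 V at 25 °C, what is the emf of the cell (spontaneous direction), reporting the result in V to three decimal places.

+1.428 V

Cl₂/Cl⁻ is the cathode (higher E°), Sn⁴⁺/Sn²⁺ the anode: E°cell = +1.38 − (+0.15) = +1.23 V, n = 2.
Overall: Cl₂(g) + Sn²⁺(aq) → 2 Cl⁻(aq) + Sn⁴⁺(aq)
Q = [Cl⁻]^2·[Sn⁴⁺] / (P(Cl₂)·[Sn²⁺]); log Q = -6.679.
E = E° − (0.0592/n) log Q = +1.23 − (0.0592/2)(-6.679) = +1.428 V.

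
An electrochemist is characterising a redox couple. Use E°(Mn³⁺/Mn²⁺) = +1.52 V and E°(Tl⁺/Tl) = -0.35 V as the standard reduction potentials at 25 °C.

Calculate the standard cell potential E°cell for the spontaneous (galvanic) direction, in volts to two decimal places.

The Mn³⁺/Mn²⁺ couple has the higher reduction potential, so it is the cathode; Tl⁺/Tl is oxidised at the anode.
E°cell = E°(cathode) − E°(anode) = (+1.52) − (-0.35) = +1.87 V.

+1.87 V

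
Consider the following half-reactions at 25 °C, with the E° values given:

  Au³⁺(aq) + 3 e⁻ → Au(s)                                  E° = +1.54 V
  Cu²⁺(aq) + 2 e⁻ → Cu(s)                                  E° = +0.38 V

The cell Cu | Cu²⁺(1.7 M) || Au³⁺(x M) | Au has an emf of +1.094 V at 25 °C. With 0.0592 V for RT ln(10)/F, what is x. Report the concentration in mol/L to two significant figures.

Au³⁺/Au is the cathode, Cu²⁺/Cu the anode: E°cell = +1.16 V, n = 6.
Overall reaction: 2 Au³⁺(aq) + 3 Cu(s) → 2 Au(s) + 3 Cu²⁺(aq); Q = [Cu²⁺]^3/[Au³⁺]^2.
From E = E° − (0.0592/n) log Q: log Q = (E° − E)·n/0.0592 = (+1.16 − (+1.094))·6/0.0592 = 6.6892.
So 2·log[Au³⁺] = 3·log(1.7) − log Q = 0.6913 − (6.6892) = -5.9979; log[Au³⁺] = -5.9979 / 2 = -2.9989; [Au³⁺] = 10^(-2.9989) ≈ 0.0010 M.

0.0010 M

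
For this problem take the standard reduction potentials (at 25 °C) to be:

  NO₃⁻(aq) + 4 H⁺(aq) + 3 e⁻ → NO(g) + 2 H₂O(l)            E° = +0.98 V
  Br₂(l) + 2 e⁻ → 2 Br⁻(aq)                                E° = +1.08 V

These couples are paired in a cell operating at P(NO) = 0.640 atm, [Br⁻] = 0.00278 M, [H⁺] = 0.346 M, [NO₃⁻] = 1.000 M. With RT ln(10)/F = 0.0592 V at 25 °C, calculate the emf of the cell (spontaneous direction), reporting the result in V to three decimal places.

Br₂/Br⁻ is the cathode (higher E°), NO₃⁻/NO the anode: E°cell = +1.08 − (+0.98) = +0.10 V, n = 6.
Overall: 3 Br₂(l) + 2 NO(g) + 4 H₂O(l) → 6 Br⁻(aq) + 2 NO₃⁻(aq) + 8 H⁺(aq)
Q = [Br⁻]^6·[NO₃⁻]^2·[H⁺]^8 / (P(NO)^2); log Q = -18.635.
E = E° − (0.0592/n) log Q = +0.10 − (0.0592/6)(-18.635) = +0.284 V.

+0.284 V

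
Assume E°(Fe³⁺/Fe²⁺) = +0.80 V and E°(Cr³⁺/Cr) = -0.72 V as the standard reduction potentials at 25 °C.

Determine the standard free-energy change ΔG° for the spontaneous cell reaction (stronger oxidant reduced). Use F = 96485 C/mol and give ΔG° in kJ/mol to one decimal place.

Fe³⁺/Fe²⁺ (E° = +0.80 V) is the cathode; Cr³⁺/Cr (E° = -0.72 V) is the anode, so E°cell = +1.52 V.
Balancing electrons gives n = 3 (lcm of 1 and 3).
ΔG° = −nFE° = −(3)(96485)(+1.52) = -439,972 J = -440.0 kJ/mol.

-440.0 kJ/mol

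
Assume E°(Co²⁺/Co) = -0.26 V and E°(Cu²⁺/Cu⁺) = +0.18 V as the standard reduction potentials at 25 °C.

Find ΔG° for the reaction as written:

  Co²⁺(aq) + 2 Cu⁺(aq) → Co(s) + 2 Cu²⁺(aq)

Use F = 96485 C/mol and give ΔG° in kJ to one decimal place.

+84.9 kJ

As written, Co²⁺/Co is reduced (cathode) and Cu²⁺/Cu⁺ is oxidised (anode), so E°cell = (-0.26) − (+0.18) = -0.44 V.
Balancing electrons gives n = 2.
ΔG° = −nFE° = −(2)(96485)(-0.44) = 84,907 J = +84.9 kJ.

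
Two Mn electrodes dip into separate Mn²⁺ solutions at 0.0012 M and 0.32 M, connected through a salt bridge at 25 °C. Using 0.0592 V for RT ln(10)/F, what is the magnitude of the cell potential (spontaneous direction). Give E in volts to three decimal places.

For a concentration cell E°cell = 0. The 0.32 M side is the cathode (reduction is favoured where [Mn²⁺] is higher).
With n = 2, E = −(0.0592/2) log([Mn²⁺]ₐₙ/[Mn²⁺]꜀ₐₜ) = −(0.0592/2) log(0.0012/0.32) = −(0.0592/2)(-2.426) = +0.072 V.

+0.072 V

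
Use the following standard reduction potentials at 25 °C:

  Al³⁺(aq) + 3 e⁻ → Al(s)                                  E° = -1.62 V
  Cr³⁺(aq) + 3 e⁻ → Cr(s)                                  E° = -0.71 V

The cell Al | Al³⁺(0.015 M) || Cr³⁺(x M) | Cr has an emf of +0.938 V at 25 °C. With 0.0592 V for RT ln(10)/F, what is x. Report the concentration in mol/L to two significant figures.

Cr³⁺/Cr is the cathode, Al³⁺/Al the anode: E°cell = +0.91 V, n = 3.
Overall reaction: Cr³⁺(aq) + Al(s) → Cr(s) + Al³⁺(aq); Q = [Al³⁺]^1/[Cr³⁺]^1.
From E = E° − (0.0592/n) log Q: log Q = (E° − E)·n/0.0592 = (+0.91 − (+0.938))·3/0.0592 = -1.4189.
So 1·log[Cr³⁺] = 1·log(0.015) − log Q = -1.8239 − (-1.4189) = -0.4050; [Cr³⁺] = 10^(-0.4050) ≈ 0.39 M.

0.39 M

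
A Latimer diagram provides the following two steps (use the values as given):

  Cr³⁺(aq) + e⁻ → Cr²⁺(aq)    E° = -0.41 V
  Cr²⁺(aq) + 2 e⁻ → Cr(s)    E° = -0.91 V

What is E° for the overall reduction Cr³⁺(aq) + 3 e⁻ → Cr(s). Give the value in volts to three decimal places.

-0.743 V

Since ΔG° = −nFE° is additive over sequential reductions, n₃E°₃ = n₁E°₁ + n₂E°₂.
E°₃ = (1×-0.41 + 2×-0.91) / 3 = (-2.230) / 3 = -0.743 V.
E° values themselves are not directly additive — weighting by electron count is essential.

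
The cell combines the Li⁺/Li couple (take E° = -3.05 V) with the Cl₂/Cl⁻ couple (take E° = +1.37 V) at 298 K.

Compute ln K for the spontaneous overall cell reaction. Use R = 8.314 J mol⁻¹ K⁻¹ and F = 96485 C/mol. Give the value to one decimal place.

344.3

Cathode: Cl₂/Cl⁻; anode: Li⁺/Li. E°cell = (+1.37) − (-3.05) = +4.42 V, with n = 2.
ΔG° = −nFE° = −RT ln K, so ln K = nFE°/(RT) = (2)(96485)(+4.42) / ((8.314)(298)) = 344.259.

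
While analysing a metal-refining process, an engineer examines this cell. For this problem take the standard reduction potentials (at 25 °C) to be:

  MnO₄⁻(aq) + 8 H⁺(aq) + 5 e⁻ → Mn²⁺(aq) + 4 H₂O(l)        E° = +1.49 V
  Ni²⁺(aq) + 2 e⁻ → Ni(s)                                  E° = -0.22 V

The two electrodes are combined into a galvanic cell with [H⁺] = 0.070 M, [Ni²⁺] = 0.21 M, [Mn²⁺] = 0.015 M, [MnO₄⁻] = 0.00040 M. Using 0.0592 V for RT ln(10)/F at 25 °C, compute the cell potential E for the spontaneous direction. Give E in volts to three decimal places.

+1.602 V

MnO₄⁻/Mn²⁺ is the cathode (higher E°), Ni²⁺/Ni the anode: E°cell = +1.49 − (-0.22) = +1.71 V, n = 10.
Overall: 2 MnO₄⁻(aq) + 16 H⁺(aq) + 5 Ni(s) → 2 Mn²⁺(aq) + 8 H₂O(l) + 5 Ni²⁺(aq)
Q = [Mn²⁺]^2·[Ni²⁺]^5 / ([MnO₄⁻]^2·[H⁺]^16); log Q = 18.238.
E = E° − (0.0592/n) log Q = +1.71 − (0.0592/10)(18.238) = +1.602 V.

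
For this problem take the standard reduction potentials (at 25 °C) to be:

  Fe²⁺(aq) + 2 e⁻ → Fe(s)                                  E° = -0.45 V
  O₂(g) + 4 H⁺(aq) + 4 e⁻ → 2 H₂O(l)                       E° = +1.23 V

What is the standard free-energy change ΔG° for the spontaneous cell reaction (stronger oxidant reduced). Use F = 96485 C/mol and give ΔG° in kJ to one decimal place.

O₂/H₂O (E° = +1.23 V) is the cathode; Fe²⁺/Fe (E° = -0.45 V) is the anode, so E°cell = +1.68 V.
Balancing electrons gives n = 4 (lcm of 4 and 2).
ΔG° = −nFE° = −(4)(96485)(+1.68) = -648,379 J = -648.4 kJ.

-648.4 kJ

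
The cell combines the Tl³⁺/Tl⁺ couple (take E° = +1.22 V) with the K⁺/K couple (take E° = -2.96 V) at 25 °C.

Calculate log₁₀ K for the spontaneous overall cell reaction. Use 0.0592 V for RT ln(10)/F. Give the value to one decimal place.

Cathode: Tl³⁺/Tl⁺; anode: K⁺/K. E°cell = +4.18 V, n = 2.
log K = nE°cell / 0.0592 = (2)(+4.18) / 0.0592 = 141.2.

141.2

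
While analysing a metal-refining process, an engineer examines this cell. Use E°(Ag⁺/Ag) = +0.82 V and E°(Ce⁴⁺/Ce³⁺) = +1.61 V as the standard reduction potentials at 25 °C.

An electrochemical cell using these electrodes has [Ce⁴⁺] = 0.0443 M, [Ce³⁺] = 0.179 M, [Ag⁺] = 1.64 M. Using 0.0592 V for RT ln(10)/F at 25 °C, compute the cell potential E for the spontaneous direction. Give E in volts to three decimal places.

+0.741 V

Ce⁴⁺/Ce³⁺ is the cathode (higher E°), Ag⁺/Ag the anode: E°cell = +1.61 − (+0.82) = +0.79 V, n = 1.
Overall: Ce⁴⁺(aq) + Ag(s) → Ce³⁺(aq) + Ag⁺(aq)
Q = [Ce³⁺]·[Ag⁺] / ([Ce⁴⁺]); log Q = 0.821.
E = E° − (0.0592/n) log Q = +0.79 − (0.0592/1)(0.821) = +0.741 V.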